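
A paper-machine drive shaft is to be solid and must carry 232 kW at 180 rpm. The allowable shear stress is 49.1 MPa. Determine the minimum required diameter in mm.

108 mm

ω = 2π·180/60 = 18.85 rad/s, so T = P/ω = 232×10³ / 18.85 = 12310 N·m.
For a solid shaft τ_max = 16T/(πd³), so d = (16T/(π τ_allow))^(1/3) = (16·12310/(π·4.91×10^7))^(1/3) = 0.1085 m.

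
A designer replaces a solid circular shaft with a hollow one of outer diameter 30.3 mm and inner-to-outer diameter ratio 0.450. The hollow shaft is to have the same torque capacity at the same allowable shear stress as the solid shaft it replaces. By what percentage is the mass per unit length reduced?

Equal τ_max and T ⇒ the solid shaft needs d_s³ = d_o³(1−k⁴), so d_s = 30.3·(1−0.450⁴)^(1/3) = 29.88 mm.
Area ratio A_h/A_s = d_o²(1−k²)/d_s² = (1−k²)/(1−k⁴)^(2/3) = 0.8201.
Mass saving = 1 − 0.8201 = 18.0 %.

18.0 %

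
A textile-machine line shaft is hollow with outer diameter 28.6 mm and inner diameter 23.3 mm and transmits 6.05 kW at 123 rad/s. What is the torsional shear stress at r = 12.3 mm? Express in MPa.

16.5 MPa

ω = 123 rad/s, so T = P/ω = 6.05×10³ / 123.0 = 49.19 N·m.
J = π(d_o⁴ − d_i⁴)/32 = π(0.0286⁴ − 0.0233⁴)/32 = 3.675×10^-8 m⁴.
Shear stress varies linearly with radius: τ = T·r/J = 49.19 × 0.0123 / 3.675×10^-8 = 1.646×10^7 Pa.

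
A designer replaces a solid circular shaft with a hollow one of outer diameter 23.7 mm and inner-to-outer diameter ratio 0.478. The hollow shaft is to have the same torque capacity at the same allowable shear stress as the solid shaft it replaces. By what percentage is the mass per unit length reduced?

Equal τ_max and T ⇒ the solid shaft needs d_s³ = d_o³(1−k⁴), so d_s = 23.7·(1−0.478⁴)^(1/3) = 23.28 mm.
Area ratio A_h/A_s = d_o²(1−k²)/d_s² = (1−k²)/(1−k⁴)^(2/3) = 0.7996.
Mass saving = 1 − 0.7996 = 20.0 %.

20.0 %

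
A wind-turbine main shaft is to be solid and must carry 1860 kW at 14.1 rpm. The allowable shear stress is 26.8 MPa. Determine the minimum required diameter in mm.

ω = 2π·14.1/60 = 1.477 rad/s, so T = P/ω = 1860×10³ / 1.477 = 1.260e6 N·m.
For a solid shaft τ_max = 16T/(πd³), so d = (16T/(π τ_allow))^(1/3) = (16·1.260e6/(π·2.68×10^7))^(1/3) = 0.6209 m.

621 mm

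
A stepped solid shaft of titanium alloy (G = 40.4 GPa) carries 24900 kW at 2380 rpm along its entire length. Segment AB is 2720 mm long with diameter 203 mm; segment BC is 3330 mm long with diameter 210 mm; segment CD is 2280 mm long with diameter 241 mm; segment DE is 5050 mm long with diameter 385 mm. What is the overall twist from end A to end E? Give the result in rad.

ω = 2π·2380/60 = 249.2 rad/s, so T = P/ω = 24900×10³ / 249.2 = 99910 N·m.
J_AB = π(0.203)⁴/32 = 1.67×10^-4 m⁴; J_BC = π(0.210)⁴/32 = 1.91×10^-4 m⁴; J_CD = π(0.241)⁴/32 = 3.31×10^-4 m⁴; J_DE = π(0.385)⁴/32 = 2.16×10^-3 m⁴.
θ = (T/G)·Σ L_i/J_i = (99910/40.4×10⁹)·(2.72/1.67×10^-4 + 3.33/1.91×10^-4 + 2.28/3.31×10^-4 + 5.05/2.16×10^-3) = 0.1063 rad.

0.106 rad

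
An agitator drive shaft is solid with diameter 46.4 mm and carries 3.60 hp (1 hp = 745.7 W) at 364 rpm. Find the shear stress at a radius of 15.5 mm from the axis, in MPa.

2.40 MPa

ω = 2π·364/60 = 38.12 rad/s, so T = P/ω = 3.60×745.7 / 38.12 = 70.43 N·m.
J = πd⁴/32 = π(0.0464)⁴/32 = 4.551×10^-7 m⁴.
Shear stress varies linearly with radius: τ = T·r/J = 70.43 × 0.0155 / 4.551×10^-7 = 2.399×10^6 Pa.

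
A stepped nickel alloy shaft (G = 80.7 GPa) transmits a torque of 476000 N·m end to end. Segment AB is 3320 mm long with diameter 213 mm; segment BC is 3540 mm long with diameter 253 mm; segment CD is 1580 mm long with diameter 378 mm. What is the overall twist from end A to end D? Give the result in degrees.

J_AB = π(0.213)⁴/32 = 2.02×10^-4 m⁴; J_BC = π(0.253)⁴/32 = 4.02×10^-4 m⁴; J_CD = π(0.378)⁴/32 = 2.00×10^-3 m⁴.
θ = (T/G)·Σ L_i/J_i = (476000/80.7×10⁹)·(3.32/2.02×10^-4 + 3.54/4.02×10^-4 + 1.58/2.00×10^-3) = 0.1535 rad.

8.79°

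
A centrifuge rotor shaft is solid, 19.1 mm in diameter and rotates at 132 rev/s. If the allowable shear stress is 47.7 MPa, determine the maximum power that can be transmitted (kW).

54.1 kW

J = πd⁴/32 = π(0.0191)⁴/32 = 1.307×10^-8 m⁴.
T_max = τ_allow·J/r = 4.77×10^7 × 1.307×10^-8 / 0.00955 = 65.26 N·m.
ω = 2π·132 = 829.4 rad/s, so P_max = T_max·ω = 5.413×10^4 W.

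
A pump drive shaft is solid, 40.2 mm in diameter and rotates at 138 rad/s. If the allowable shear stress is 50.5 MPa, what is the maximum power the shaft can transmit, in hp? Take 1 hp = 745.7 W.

J = πd⁴/32 = π(0.0402)⁴/32 = 2.564×10^-7 m⁴.
T_max = τ_allow·J/r = 5.05×10^7 × 2.564×10^-7 / 0.0201 = 644.2 N·m.
ω = 138 rad/s, so P_max = T_max·ω = 8.890×10^4 W.

119 hp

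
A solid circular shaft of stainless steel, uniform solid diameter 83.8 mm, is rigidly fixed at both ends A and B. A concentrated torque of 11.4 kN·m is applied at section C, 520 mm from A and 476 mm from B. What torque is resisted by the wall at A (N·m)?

5450 N·m

With uniform GJ and both ends fixed, compatibility θ_AC = θ_CB gives T_A·a = T_B·b, together with T_A + T_B = T₀.
T_A = T₀·b/(a+b) = 11400·476/996.0 = 5448 N·m; T_B = 5952 N·m.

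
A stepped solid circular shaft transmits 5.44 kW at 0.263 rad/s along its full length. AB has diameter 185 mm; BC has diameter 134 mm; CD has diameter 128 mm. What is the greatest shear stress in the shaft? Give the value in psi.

7290 psi

ω = 0.263 rad/s, so T = P/ω = 5.44×10³ / 0.2630 = 20680 N·m.
Under the same torque, τ_max = 16T/(πd³) is largest where d is smallest — segment CD (d = 128 mm).
τ_max = 16·20680/(π·(0.128)³) = 5.023×10^7 Pa.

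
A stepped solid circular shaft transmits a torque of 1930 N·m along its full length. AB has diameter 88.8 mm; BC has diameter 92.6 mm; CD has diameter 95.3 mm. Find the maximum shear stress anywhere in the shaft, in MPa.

14.0 MPa

Under the same torque, τ_max = 16T/(πd³) is largest where d is smallest — segment AB (d = 88.8 mm).
τ_max = 16·1930/(π·(0.0888)³) = 1.404×10^7 Pa.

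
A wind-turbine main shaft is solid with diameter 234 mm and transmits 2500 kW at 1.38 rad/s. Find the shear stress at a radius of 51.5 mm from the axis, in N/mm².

317 N/mm²

ω = 1.38 rad/s, so T = P/ω = 2500×10³ / 1.380 = 1.812e6 N·m.
J = πd⁴/32 = π(0.234)⁴/32 = 2.943×10^-4 m⁴.
Shear stress varies linearly with radius: τ = T·r/J = 1.812e6 × 0.0515 / 2.943×10^-4 = 3.170×10^8 Pa.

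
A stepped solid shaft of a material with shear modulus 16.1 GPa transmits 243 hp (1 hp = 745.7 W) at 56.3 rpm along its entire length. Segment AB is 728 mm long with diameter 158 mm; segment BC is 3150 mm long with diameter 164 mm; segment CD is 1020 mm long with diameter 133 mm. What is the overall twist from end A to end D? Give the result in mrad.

ω = 2π·56.3/60 = 5.896 rad/s, so T = P/ω = 243×745.7 / 5.896 = 30740 N·m.
J_AB = π(0.158)⁴/32 = 6.12×10^-5 m⁴; J_BC = π(0.164)⁴/32 = 7.10×10^-5 m⁴; J_CD = π(0.133)⁴/32 = 3.07×10^-5 m⁴.
θ = (T/G)·Σ L_i/J_i = (30740/16.1×10⁹)·(0.728/6.12×10^-5 + 3.15/7.10×10^-5 + 1.02/3.07×10^-5) = 0.1708 rad.

171 mrad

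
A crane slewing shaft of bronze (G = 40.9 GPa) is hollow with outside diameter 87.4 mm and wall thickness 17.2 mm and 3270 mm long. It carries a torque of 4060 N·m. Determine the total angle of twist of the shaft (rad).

0.0655 rad

J = π(d_o⁴ − d_i⁴)/32 = π(0.0874⁴ − 0.0530⁴)/32 = 4.954×10^-6 m⁴.
θ = T·L/(G·J) = 4060 × 3.27 / (40.9×10⁹ × 4.954×10^-6) = 0.06552 rad.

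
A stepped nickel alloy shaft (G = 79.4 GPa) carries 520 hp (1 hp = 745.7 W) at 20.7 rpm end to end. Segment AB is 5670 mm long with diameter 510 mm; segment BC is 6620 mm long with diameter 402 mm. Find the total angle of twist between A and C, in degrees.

ω = 2π·20.7/60 = 2.168 rad/s, so T = P/ω = 520×745.7 / 2.168 = 178900 N·m.
J_AB = π(0.510)⁴/32 = 6.64×10^-3 m⁴; J_BC = π(0.402)⁴/32 = 2.56×10^-3 m⁴.
θ = (T/G)·Σ L_i/J_i = (178900/79.4×10⁹)·(5.67/6.64×10^-3 + 6.62/2.56×10^-3) = 7.740×10^-3 rad.

0.443°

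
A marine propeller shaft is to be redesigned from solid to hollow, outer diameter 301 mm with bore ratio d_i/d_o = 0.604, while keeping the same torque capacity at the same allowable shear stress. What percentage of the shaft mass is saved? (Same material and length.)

Equal τ_max and T ⇒ the solid shaft needs d_s³ = d_o³(1−k⁴), so d_s = 301·(1−0.604⁴)^(1/3) = 287.0 mm.
Area ratio A_h/A_s = d_o²(1−k²)/d_s² = (1−k²)/(1−k⁴)^(2/3) = 0.6986.
Mass saving = 1 − 0.6986 = 30.1 %.

30.1 %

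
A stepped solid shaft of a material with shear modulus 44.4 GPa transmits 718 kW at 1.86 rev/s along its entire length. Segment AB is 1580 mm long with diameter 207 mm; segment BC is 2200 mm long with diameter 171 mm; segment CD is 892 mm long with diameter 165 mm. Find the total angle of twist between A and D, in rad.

0.0654 rad

ω = 2π·1.86 = 11.69 rad/s, so T = P/ω = 718×10³ / 11.69 = 61440 N·m.
J_AB = π(0.207)⁴/32 = 1.80×10^-4 m⁴; J_BC = π(0.171)⁴/32 = 8.39×10^-5 m⁴; J_CD = π(0.165)⁴/32 = 7.28×10^-5 m⁴.
θ = (T/G)·Σ L_i/J_i = (61440/44.4×10⁹)·(1.58/1.80×10^-4 + 2.20/8.39×10^-5 + 0.892/7.28×10^-5) = 0.06536 rad.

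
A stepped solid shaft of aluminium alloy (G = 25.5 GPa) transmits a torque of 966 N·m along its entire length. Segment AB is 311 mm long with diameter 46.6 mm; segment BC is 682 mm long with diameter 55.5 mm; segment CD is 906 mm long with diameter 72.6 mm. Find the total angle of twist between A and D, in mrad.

J_AB = π(0.0466)⁴/32 = 4.63×10^-7 m⁴; J_BC = π(0.0555)⁴/32 = 9.31×10^-7 m⁴; J_CD = π(0.0726)⁴/32 = 2.73×10^-6 m⁴.
θ = (T/G)·Σ L_i/J_i = (966.0/25.5×10⁹)·(0.311/4.63×10^-7 + 0.682/9.31×10^-7 + 0.906/2.73×10^-6) = 0.06577 rad.

65.8 mrad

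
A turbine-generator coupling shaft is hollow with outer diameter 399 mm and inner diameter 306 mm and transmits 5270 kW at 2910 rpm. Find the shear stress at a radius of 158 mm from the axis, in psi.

ω = 2π·2910/60 = 304.7 rad/s, so T = P/ω = 5270×10³ / 304.7 = 17290 N·m.
J = π(d_o⁴ − d_i⁴)/32 = π(0.399⁴ − 0.306⁴)/32 = 1.627×10^-3 m⁴.
Shear stress varies linearly with radius: τ = T·r/J = 17290 × 0.158 / 1.627×10^-3 = 1.679×10^6 Pa.

244 psi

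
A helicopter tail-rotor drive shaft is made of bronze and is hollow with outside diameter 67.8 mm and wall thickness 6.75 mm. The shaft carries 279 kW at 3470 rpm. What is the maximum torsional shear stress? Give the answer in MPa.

21.3 MPa

ω = 2π·3470/60 = 363.4 rad/s, so T = P/ω = 279×10³ / 363.4 = 767.8 N·m.
J = π(d_o⁴ − d_i⁴)/32 = π(0.0678⁴ − 0.0543⁴)/32 = 1.221×10^-6 m⁴.
τ_max = T·r/J = 767.8 × 0.0339 / 1.221×10^-6 = 2.132×10^7 Pa.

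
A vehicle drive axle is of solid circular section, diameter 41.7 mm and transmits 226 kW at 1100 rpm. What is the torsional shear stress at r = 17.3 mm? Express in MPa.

ω = 2π·1100/60 = 115.2 rad/s, so T = P/ω = 226×10³ / 115.2 = 1962 N·m.
J = πd⁴/32 = π(0.0417)⁴/32 = 2.969×10^-7 m⁴.
Shear stress varies linearly with radius: τ = T·r/J = 1962 × 0.0173 / 2.969×10^-7 = 1.143×10^8 Pa.

114 MPa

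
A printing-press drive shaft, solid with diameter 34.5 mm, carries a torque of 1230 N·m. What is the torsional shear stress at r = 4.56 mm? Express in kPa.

J = πd⁴/32 = π(0.0345)⁴/32 = 1.391×10^-7 m⁴.
Shear stress varies linearly with radius: τ = T·r/J = 1230 × 0.00456 / 1.391×10^-7 = 4.033×10^7 Pa.

40300 kPa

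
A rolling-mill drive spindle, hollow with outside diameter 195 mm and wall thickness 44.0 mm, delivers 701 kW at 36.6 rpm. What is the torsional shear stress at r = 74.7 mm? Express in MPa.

ω = 2π·36.6/60 = 3.833 rad/s, so T = P/ω = 701×10³ / 3.833 = 182900 N·m.
J = π(d_o⁴ − d_i⁴)/32 = π(0.195⁴ − 0.107⁴)/32 = 1.291×10^-4 m⁴.
Shear stress varies linearly with radius: τ = T·r/J = 182900 × 0.0747 / 1.291×10^-4 = 1.058×10^8 Pa.

106 MPa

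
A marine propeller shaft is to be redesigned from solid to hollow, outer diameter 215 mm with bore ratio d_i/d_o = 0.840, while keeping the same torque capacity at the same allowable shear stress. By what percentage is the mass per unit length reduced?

53.4 %

Equal τ_max and T ⇒ the solid shaft needs d_s³ = d_o³(1−k⁴), so d_s = 215·(1−0.840⁴)^(1/3) = 170.9 mm.
Area ratio A_h/A_s = d_o²(1−k²)/d_s² = (1−k²)/(1−k⁴)^(2/3) = 0.4660.
Mass saving = 1 − 0.4660 = 53.4 %.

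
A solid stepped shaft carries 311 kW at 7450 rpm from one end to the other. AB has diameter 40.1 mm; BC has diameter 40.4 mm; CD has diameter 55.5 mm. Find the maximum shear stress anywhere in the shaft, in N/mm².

ω = 2π·7450/60 = 780.2 rad/s, so T = P/ω = 311×10³ / 780.2 = 398.6 N·m.
Under the same torque, τ_max = 16T/(πd³) is largest where d is smallest — segment AB (d = 40.1 mm).
τ_max = 16·398.6/(π·(0.0401)³) = 3.149×10^7 Pa.

31.5 N/mm²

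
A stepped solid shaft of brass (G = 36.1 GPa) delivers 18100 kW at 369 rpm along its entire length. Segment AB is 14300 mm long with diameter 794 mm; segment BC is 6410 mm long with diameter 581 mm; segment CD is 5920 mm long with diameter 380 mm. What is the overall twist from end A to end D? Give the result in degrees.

2.85°

ω = 2π·369/60 = 38.64 rad/s, so T = P/ω = 18100×10³ / 38.64 = 468400 N·m.
J_AB = π(0.794)⁴/32 = 0.0390 m⁴; J_BC = π(0.581)⁴/32 = 0.0112 m⁴; J_CD = π(0.380)⁴/32 = 2.05×10^-3 m⁴.
θ = (T/G)·Σ L_i/J_i = (468400/36.1×10⁹)·(14.3/0.0390 + 6.41/0.0112 + 5.92/2.05×10^-3) = 0.04971 rad.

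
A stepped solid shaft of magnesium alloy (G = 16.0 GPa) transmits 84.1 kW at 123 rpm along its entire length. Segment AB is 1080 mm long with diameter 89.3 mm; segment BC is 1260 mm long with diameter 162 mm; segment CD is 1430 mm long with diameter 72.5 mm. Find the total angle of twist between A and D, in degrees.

16.8°

ω = 2π·123/60 = 12.88 rad/s, so T = P/ω = 84.1×10³ / 12.88 = 6529 N·m.
J_AB = π(0.0893)⁴/32 = 6.24×10^-6 m⁴; J_BC = π(0.162)⁴/32 = 6.76×10^-5 m⁴; J_CD = π(0.0725)⁴/32 = 2.71×10^-6 m⁴.
θ = (T/G)·Σ L_i/J_i = (6529/16.0×10⁹)·(1.08/6.24×10^-6 + 1.26/6.76×10^-5 + 1.43/2.71×10^-6) = 0.2933 rad.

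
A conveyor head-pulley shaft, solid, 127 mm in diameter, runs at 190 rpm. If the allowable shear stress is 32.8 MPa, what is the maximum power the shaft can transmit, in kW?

262 kW

J = πd⁴/32 = π(0.127)⁴/32 = 2.554×10^-5 m⁴.
T_max = τ_allow·J/r = 3.28×10^7 × 2.554×10^-5 / 0.0635 = 13190 N·m.
ω = 2π·190/60 = 19.90 rad/s, so P_max = T_max·ω = 2.625×10^5 W.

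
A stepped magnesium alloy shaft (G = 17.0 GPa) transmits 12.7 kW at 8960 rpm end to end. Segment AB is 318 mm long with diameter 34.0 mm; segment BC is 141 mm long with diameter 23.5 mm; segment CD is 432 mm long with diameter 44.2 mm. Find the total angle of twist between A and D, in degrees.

0.378°

ω = 2π·8960/60 = 938.3 rad/s, so T = P/ω = 12.7×10³ / 938.3 = 13.54 N·m.
J_AB = π(0.0340)⁴/32 = 1.31×10^-7 m⁴; J_BC = π(0.0235)⁴/32 = 2.99×10^-8 m⁴; J_CD = π(0.0442)⁴/32 = 3.75×10^-7 m⁴.
θ = (T/G)·Σ L_i/J_i = (13.54/17.0×10⁹)·(0.318/1.31×10^-7 + 0.141/2.99×10^-8 + 0.432/3.75×10^-7) = 6.597×10^-3 rad.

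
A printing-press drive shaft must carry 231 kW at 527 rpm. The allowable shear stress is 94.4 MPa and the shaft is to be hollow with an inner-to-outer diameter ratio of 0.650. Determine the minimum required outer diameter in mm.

65.0 mm

ω = 2π·527/60 = 55.19 rad/s, so T = P/ω = 231×10³ / 55.19 = 4186 N·m.
For a hollow shaft with d_i/d_o = 0.650: τ_max = 16T/(π d_o³ (1−k⁴)), so d_o = [16T/(π τ_allow (1−k⁴))]^(1/3) = [16·4186/(π·9.44×10^7·0.8215)]^(1/3) = 0.06502 m.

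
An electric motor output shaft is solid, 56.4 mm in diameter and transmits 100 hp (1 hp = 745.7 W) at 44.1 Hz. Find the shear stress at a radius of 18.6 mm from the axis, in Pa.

5.04e6 Pa

ω = 2π·44.1 = 277.1 rad/s, so T = P/ω = 100×745.7 / 277.1 = 269.1 N·m.
J = πd⁴/32 = π(0.0564)⁴/32 = 9.934×10^-7 m⁴.
Shear stress varies linearly with radius: τ = T·r/J = 269.1 × 0.0186 / 9.934×10^-7 = 5.039×10^6 Pa.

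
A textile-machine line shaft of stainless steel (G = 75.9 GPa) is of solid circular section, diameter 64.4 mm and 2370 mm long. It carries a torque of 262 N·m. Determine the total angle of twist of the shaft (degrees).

J = πd⁴/32 = π(0.0644)⁴/32 = 1.689×10^-6 m⁴.
θ = T·L/(G·J) = 262.0 × 2.37 / (75.9×10⁹ × 1.689×10^-6) = 4.845×10^-3 rad.

0.278°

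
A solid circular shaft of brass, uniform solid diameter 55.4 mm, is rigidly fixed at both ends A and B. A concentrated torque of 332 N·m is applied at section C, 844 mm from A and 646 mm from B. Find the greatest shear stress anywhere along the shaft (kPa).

5630 kPa

With uniform GJ and both ends fixed, compatibility θ_AC = θ_CB gives T_A·a = T_B·b, together with T_A + T_B = T₀.
T_A = T₀·b/(a+b) = 332.0·646/1490 = 143.9 N·m; T_B = 188.1 N·m.
τ in each portion: τ_AC = 4.31×10^6 Pa, τ_CB = 5.63×10^6 Pa; maximum is in CB.
τ_max = T_CB·r/J = 188.1·0.0277/9.25×10^-7 = 5.633×10^6 Pa.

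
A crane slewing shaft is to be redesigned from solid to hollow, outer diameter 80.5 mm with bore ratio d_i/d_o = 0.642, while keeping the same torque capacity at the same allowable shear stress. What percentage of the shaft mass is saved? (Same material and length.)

Equal τ_max and T ⇒ the solid shaft needs d_s³ = d_o³(1−k⁴), so d_s = 80.5·(1−0.642⁴)^(1/3) = 75.66 mm.
Area ratio A_h/A_s = d_o²(1−k²)/d_s² = (1−k²)/(1−k⁴)^(2/3) = 0.6655.
Mass saving = 1 − 0.6655 = 33.4 %.

33.4 %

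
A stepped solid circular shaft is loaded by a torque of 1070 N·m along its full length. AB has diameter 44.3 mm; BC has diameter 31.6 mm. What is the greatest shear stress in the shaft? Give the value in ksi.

25.0 ksi

Under the same torque, τ_max = 16T/(πd³) is largest where d is smallest — segment BC (d = 31.6 mm).
τ_max = 16·1070/(π·(0.0316)³) = 1.727×10^8 Pa.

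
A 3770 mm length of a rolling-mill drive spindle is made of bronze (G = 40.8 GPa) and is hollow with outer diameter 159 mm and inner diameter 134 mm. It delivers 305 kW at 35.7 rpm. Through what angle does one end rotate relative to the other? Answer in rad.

ω = 2π·35.7/60 = 3.738 rad/s, so T = P/ω = 305×10³ / 3.738 = 81580 N·m.
J = π(d_o⁴ − d_i⁴)/32 = π(0.159⁴ − 0.134⁴)/32 = 3.109×10^-5 m⁴.
θ = T·L/(G·J) = 81580 × 3.77 / (40.8×10⁹ × 3.109×10^-5) = 0.2424 rad.

0.242 rad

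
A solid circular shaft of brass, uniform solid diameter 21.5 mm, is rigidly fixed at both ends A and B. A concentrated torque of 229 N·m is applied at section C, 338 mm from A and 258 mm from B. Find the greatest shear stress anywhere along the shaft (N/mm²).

With uniform GJ and both ends fixed, compatibility θ_AC = θ_CB gives T_A·a = T_B·b, together with T_A + T_B = T₀.
T_A = T₀·b/(a+b) = 229.0·258/596.0 = 99.13 N·m; T_B = 129.9 N·m.
τ in each portion: τ_AC = 5.08×10^7 Pa, τ_CB = 6.66×10^7 Pa; maximum is in CB.
τ_max = T_CB·r/J = 129.9·0.0107/2.10×10^-8 = 6.655×10^7 Pa.

66.6 N/mm²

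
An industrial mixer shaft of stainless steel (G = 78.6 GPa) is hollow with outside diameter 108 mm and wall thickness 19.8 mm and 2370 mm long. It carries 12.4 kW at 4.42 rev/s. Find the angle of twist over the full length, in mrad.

1.20 mrad

ω = 2π·4.42 = 27.77 rad/s, so T = P/ω = 12.4×10³ / 27.77 = 446.5 N·m.
J = π(d_o⁴ − d_i⁴)/32 = π(0.108⁴ − 0.0684⁴)/32 = 1.121×10^-5 m⁴.
θ = T·L/(G·J) = 446.5 × 2.37 / (78.6×10⁹ × 1.121×10^-5) = 1.201×10^-3 rad.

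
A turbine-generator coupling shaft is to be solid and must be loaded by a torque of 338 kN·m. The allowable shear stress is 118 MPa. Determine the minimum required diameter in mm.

For a solid shaft τ_max = 16T/(πd³), so d = (16T/(π τ_allow))^(1/3) = (16·338000/(π·1.18×10^8))^(1/3) = 0.2443 m.

244 mm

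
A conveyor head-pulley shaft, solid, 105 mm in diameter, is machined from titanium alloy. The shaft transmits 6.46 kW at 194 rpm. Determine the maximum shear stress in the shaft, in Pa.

ω = 2π·194/60 = 20.32 rad/s, so T = P/ω = 6.46×10³ / 20.32 = 318.0 N·m.
J = πd⁴/32 = π(0.105)⁴/32 = 1.193×10^-5 m⁴.
τ_max = T·r/J = 318.0 × 0.0525 / 1.193×10^-5 = 1.399×10^6 Pa.

1.40e6 Pa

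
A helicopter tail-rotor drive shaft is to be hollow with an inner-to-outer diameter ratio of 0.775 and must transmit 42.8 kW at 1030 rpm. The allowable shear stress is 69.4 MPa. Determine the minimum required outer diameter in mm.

35.7 mm

ω = 2π·1030/60 = 107.9 rad/s, so T = P/ω = 42.8×10³ / 107.9 = 396.8 N·m.
For a hollow shaft with d_i/d_o = 0.775: τ_max = 16T/(π d_o³ (1−k⁴)), so d_o = [16T/(π τ_allow (1−k⁴))]^(1/3) = [16·396.8/(π·6.94×10^7·0.6392)]^(1/3) = 0.03571 m.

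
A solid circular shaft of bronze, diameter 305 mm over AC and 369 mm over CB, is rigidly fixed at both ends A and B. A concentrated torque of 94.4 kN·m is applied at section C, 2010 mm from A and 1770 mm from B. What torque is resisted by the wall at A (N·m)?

27500 N·m

Compatibility: T_A·a/J_AC = T_B·b/J_CB with T_A + T_B = T₀.
J_AC = 8.50×10^-4 m⁴, J_CB = 1.82×10^-3 m⁴, so T_A = T₀·(J_AC/a)/((J_AC/a)+(J_CB/b)) = 27500 N·m, T_B = 66900 N·m.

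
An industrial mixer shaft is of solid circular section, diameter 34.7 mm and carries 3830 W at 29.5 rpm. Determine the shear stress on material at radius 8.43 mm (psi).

ω = 2π·29.5/60 = 3.089 rad/s, so T = P/ω = 3830 / 3.089 = 1240 N·m.
J = πd⁴/32 = π(0.0347)⁴/32 = 1.423×10^-7 m⁴.
Shear stress varies linearly with radius: τ = T·r/J = 1240 × 0.00843 / 1.423×10^-7 = 7.343×10^7 Pa.

10600 psi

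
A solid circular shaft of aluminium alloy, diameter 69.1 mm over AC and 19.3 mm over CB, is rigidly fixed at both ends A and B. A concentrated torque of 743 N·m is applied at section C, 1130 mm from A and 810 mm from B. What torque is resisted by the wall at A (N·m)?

Compatibility: T_A·a/J_AC = T_B·b/J_CB with T_A + T_B = T₀.
J_AC = 2.24×10^-6 m⁴, J_CB = 1.36×10^-8 m⁴, so T_A = T₀·(J_AC/a)/((J_AC/a)+(J_CB/b)) = 736.7 N·m, T_B = 6.255 N·m.

737 N·m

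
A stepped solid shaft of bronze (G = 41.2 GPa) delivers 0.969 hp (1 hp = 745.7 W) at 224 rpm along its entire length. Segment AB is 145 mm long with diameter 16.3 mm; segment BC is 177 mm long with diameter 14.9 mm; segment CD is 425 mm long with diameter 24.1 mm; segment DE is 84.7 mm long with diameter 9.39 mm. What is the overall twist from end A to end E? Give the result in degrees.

ω = 2π·224/60 = 23.46 rad/s, so T = P/ω = 0.969×745.7 / 23.46 = 30.80 N·m.
J_AB = π(0.0163)⁴/32 = 6.93×10^-9 m⁴; J_BC = π(0.0149)⁴/32 = 4.84×10^-9 m⁴; J_CD = π(0.0241)⁴/32 = 3.31×10^-8 m⁴; J_DE = π(0.00939)⁴/32 = 7.63×10^-10 m⁴.
θ = (T/G)·Σ L_i/J_i = (30.80/41.2×10⁹)·(0.145/6.93×10^-9 + 0.177/4.84×10^-9 + 0.425/3.31×10^-8 + 0.0847/7.63×10^-10) = 0.1356 rad.

7.77°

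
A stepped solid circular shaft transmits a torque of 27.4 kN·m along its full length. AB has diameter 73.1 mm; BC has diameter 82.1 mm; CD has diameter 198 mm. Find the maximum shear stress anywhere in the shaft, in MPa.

357 MPa

Under the same torque, τ_max = 16T/(πd³) is largest where d is smallest — segment AB (d = 73.1 mm).
τ_max = 16·27400/(π·(0.0731)³) = 3.572×10^8 Pa.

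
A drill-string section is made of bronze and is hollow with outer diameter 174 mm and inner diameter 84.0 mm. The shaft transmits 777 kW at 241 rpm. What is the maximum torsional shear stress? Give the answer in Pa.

3.15e7 Pa

ω = 2π·241/60 = 25.24 rad/s, so T = P/ω = 777×10³ / 25.24 = 30790 N·m.
J = π(d_o⁴ − d_i⁴)/32 = π(0.174⁴ − 0.0840⁴)/32 = 8.510×10^-5 m⁴.
τ_max = T·r/J = 30790 × 0.0870 / 8.510×10^-5 = 3.147×10^7 Pa.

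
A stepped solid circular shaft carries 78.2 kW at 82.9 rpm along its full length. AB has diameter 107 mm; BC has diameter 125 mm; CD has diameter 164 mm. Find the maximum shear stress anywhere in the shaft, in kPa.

ω = 2π·82.9/60 = 8.681 rad/s, so T = P/ω = 78.2×10³ / 8.681 = 9008 N·m.
Under the same torque, τ_max = 16T/(πd³) is largest where d is smallest — segment AB (d = 107 mm).
τ_max = 16·9008/(π·(0.107)³) = 3.745×10^7 Pa.

37400 kPa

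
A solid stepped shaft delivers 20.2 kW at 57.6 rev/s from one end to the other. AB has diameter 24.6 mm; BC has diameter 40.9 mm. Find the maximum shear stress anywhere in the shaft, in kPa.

ω = 2π·57.6 = 361.9 rad/s, so T = P/ω = 20.2×10³ / 361.9 = 55.81 N·m.
Under the same torque, τ_max = 16T/(πd³) is largest where d is smallest — segment AB (d = 24.6 mm).
τ_max = 16·55.81/(π·(0.0246)³) = 1.909×10^7 Pa.

19100 kPa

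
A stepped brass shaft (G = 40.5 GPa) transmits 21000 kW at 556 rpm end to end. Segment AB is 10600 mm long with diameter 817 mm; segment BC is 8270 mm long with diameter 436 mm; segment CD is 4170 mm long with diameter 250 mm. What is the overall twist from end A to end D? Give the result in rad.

ω = 2π·556/60 = 58.22 rad/s, so T = P/ω = 21000×10³ / 58.22 = 360700 N·m.
J_AB = π(0.817)⁴/32 = 0.0437 m⁴; J_BC = π(0.436)⁴/32 = 3.55×10^-3 m⁴; J_CD = π(0.250)⁴/32 = 3.83×10^-4 m⁴.
θ = (T/G)·Σ L_i/J_i = (360700/40.5×10⁹)·(10.6/0.0437 + 8.27/3.55×10^-3 + 4.17/3.83×10^-4) = 0.1198 rad.

0.120 rad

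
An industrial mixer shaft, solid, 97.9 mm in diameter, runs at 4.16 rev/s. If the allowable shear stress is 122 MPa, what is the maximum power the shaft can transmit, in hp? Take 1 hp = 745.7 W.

788 hp

J = πd⁴/32 = π(0.0979)⁴/32 = 9.018×10^-6 m⁴.
T_max = τ_allow·J/r = 1.22×10^8 × 9.018×10^-6 / 0.0490 = 22480 N·m.
ω = 2π·4.16 = 26.14 rad/s, so P_max = T_max·ω = 5.875×10^5 W.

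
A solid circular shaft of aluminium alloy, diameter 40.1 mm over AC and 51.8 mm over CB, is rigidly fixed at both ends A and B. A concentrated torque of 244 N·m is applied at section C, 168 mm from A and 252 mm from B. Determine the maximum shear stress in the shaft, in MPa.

Compatibility: T_A·a/J_AC = T_B·b/J_CB with T_A + T_B = T₀.
J_AC = 2.54×10^-7 m⁴, J_CB = 7.07×10^-7 m⁴, so T_A = T₀·(J_AC/a)/((J_AC/a)+(J_CB/b)) = 85.42 N·m, T_B = 158.6 N·m.
τ in each portion: τ_AC = 6.75×10^6 Pa, τ_CB = 5.81×10^6 Pa; maximum is in AC.
τ_max = T_AC·r/J = 85.42·0.0201/2.54×10^-7 = 6.747×10^6 Pa.

6.75 MPa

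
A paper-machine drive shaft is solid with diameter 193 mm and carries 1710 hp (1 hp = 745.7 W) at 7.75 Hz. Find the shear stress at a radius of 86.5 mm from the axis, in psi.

ω = 2π·7.75 = 48.69 rad/s, so T = P/ω = 1710×745.7 / 48.69 = 26190 N·m.
J = πd⁴/32 = π(0.193)⁴/32 = 1.362×10^-4 m⁴.
Shear stress varies linearly with radius: τ = T·r/J = 26190 × 0.0865 / 1.362×10^-4 = 1.663×10^7 Pa.

2410 psi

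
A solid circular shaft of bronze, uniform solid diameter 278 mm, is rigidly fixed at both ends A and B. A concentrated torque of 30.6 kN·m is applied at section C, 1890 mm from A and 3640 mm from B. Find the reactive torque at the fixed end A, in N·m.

With uniform GJ and both ends fixed, compatibility θ_AC = θ_CB gives T_A·a = T_B·b, together with T_A + T_B = T₀.
T_A = T₀·b/(a+b) = 30600·3640/5530 = 20140 N·m; T_B = 10460 N·m.

20100 N·m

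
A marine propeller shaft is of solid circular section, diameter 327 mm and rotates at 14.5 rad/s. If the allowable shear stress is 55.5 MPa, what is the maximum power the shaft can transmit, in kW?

J = πd⁴/32 = π(0.327)⁴/32 = 1.123×10^-3 m⁴.
T_max = τ_allow·J/r = 5.55×10^7 × 1.123×10^-3 / 0.164 = 381000 N·m.
ω = 14.5 rad/s, so P_max = T_max·ω = 5.525×10^6 W.

5530 kW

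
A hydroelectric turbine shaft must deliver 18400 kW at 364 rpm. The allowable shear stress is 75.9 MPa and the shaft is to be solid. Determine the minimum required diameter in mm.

ω = 2π·364/60 = 38.12 rad/s, so T = P/ω = 18400×10³ / 38.12 = 482700 N·m.
For a solid shaft τ_max = 16T/(πd³), so d = (16T/(π τ_allow))^(1/3) = (16·482700/(π·7.59×10^7))^(1/3) = 0.3188 m.

319 mm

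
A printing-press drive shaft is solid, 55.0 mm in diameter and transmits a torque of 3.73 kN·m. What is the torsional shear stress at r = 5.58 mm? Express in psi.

3360 psi

J = πd⁴/32 = π(0.0550)⁴/32 = 8.984×10^-7 m⁴.
Shear stress varies linearly with radius: τ = T·r/J = 3730 × 0.00558 / 8.984×10^-7 = 2.317×10^7 Pa.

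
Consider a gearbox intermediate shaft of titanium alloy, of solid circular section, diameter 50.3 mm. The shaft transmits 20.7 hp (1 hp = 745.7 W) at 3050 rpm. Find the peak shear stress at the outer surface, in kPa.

1930 kPa

ω = 2π·3050/60 = 319.4 rad/s, so T = P/ω = 20.7×745.7 / 319.4 = 48.33 N·m.
J = πd⁴/32 = π(0.0503)⁴/32 = 6.285×10^-7 m⁴.
τ_max = T·r/J = 48.33 × 0.0251 / 6.285×10^-7 = 1.934×10^6 Pa.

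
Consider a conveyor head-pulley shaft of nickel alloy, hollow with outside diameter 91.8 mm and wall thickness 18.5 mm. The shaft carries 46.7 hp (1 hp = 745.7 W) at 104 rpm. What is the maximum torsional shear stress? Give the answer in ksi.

3.50 ksi

ω = 2π·104/60 = 10.89 rad/s, so T = P/ω = 46.7×745.7 / 10.89 = 3198 N·m.
J = π(d_o⁴ − d_i⁴)/32 = π(0.0918⁴ − 0.0548⁴)/32 = 6.087×10^-6 m⁴.
τ_max = T·r/J = 3198 × 0.0459 / 6.087×10^-6 = 2.411×10^7 Pa.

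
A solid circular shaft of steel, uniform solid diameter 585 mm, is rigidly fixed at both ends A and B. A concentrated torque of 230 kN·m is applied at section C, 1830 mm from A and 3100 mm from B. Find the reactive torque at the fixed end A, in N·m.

145000 N·m

With uniform GJ and both ends fixed, compatibility θ_AC = θ_CB gives T_A·a = T_B·b, together with T_A + T_B = T₀.
T_A = T₀·b/(a+b) = 230000·3100/4930 = 144600 N·m; T_B = 85380 N·m.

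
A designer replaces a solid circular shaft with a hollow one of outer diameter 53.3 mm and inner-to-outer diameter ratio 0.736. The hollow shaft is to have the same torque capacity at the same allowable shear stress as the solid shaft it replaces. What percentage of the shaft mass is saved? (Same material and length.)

Equal τ_max and T ⇒ the solid shaft needs d_s³ = d_o³(1−k⁴), so d_s = 53.3·(1−0.736⁴)^(1/3) = 47.47 mm.
Area ratio A_h/A_s = d_o²(1−k²)/d_s² = (1−k²)/(1−k⁴)^(2/3) = 0.5777.
Mass saving = 1 − 0.5777 = 42.2 %.

42.2 %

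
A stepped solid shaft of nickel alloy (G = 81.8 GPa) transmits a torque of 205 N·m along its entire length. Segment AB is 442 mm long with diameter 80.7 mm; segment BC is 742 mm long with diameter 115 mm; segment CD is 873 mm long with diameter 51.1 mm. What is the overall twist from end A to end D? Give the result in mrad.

3.64 mrad

J_AB = π(0.0807)⁴/32 = 4.16×10^-6 m⁴; J_BC = π(0.115)⁴/32 = 1.72×10^-5 m⁴; J_CD = π(0.0511)⁴/32 = 6.69×10^-7 m⁴.
θ = (T/G)·Σ L_i/J_i = (205.0/81.8×10⁹)·(0.442/4.16×10^-6 + 0.742/1.72×10^-5 + 0.873/6.69×10^-7) = 3.643×10^-3 rad.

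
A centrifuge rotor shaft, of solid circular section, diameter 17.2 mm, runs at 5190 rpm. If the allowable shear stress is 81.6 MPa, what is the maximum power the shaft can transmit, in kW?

44.3 kW

J = πd⁴/32 = π(0.0172)⁴/32 = 8.592×10^-9 m⁴.
T_max = τ_allow·J/r = 8.16×10^7 × 8.592×10^-9 / 0.00860 = 81.53 N·m.
ω = 2π·5190/60 = 543.5 rad/s, so P_max = T_max·ω = 4.431×10^4 W.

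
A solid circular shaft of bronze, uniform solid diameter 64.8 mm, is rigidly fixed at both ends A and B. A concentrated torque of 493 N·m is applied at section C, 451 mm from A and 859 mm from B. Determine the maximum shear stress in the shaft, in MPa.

6.05 MPa

With uniform GJ and both ends fixed, compatibility θ_AC = θ_CB gives T_A·a = T_B·b, together with T_A + T_B = T₀.
T_A = T₀·b/(a+b) = 493.0·859/1310 = 323.3 N·m; T_B = 169.7 N·m.
τ in each portion: τ_AC = 6.05×10^6 Pa, τ_CB = 3.18×10^6 Pa; maximum is in AC.
τ_max = T_AC·r/J = 323.3·0.0324/1.73×10^-6 = 6.051×10^6 Pa.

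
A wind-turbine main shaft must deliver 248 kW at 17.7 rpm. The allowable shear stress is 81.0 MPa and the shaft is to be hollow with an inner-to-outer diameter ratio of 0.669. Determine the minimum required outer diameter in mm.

219 mm

ω = 2π·17.7/60 = 1.854 rad/s, so T = P/ω = 248×10³ / 1.854 = 133800 N·m.
For a hollow shaft with d_i/d_o = 0.669: τ_max = 16T/(π d_o³ (1−k⁴)), so d_o = [16T/(π τ_allow (1−k⁴))]^(1/3) = [16·133800/(π·8.10×10^7·0.7997)]^(1/3) = 0.2191 m.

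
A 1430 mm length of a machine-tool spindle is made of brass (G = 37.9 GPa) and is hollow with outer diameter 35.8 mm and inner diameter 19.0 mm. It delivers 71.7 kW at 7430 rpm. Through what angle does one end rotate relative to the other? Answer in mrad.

ω = 2π·7430/60 = 778.1 rad/s, so T = P/ω = 71.7×10³ / 778.1 = 92.15 N·m.
J = π(d_o⁴ − d_i⁴)/32 = π(0.0358⁴ − 0.0190⁴)/32 = 1.485×10^-7 m⁴.
θ = T·L/(G·J) = 92.15 × 1.43 / (37.9×10⁹ × 1.485×10^-7) = 0.02342 rad.

23.4 mrad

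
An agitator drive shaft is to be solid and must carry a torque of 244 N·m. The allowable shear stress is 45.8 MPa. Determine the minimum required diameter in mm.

30.0 mm

For a solid shaft τ_max = 16T/(πd³), so d = (16T/(π τ_allow))^(1/3) = (16·244.0/(π·4.58×10^7))^(1/3) = 0.03005 m.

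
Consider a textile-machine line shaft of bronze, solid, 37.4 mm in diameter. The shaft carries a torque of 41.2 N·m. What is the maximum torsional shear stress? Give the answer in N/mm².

4.01 N/mm²

J = πd⁴/32 = π(0.0374)⁴/32 = 1.921×10^-7 m⁴.
τ_max = T·r/J = 41.20 × 0.0187 / 1.921×10^-7 = 4.011×10^6 Pa.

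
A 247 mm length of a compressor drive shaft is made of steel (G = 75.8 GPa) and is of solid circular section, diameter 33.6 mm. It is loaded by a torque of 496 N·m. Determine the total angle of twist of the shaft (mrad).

12.9 mrad

J = πd⁴/32 = π(0.0336)⁴/32 = 1.251×10^-7 m⁴.
θ = T·L/(G·J) = 496.0 × 0.247 / (75.8×10⁹ × 1.251×10^-7) = 0.01292 rad.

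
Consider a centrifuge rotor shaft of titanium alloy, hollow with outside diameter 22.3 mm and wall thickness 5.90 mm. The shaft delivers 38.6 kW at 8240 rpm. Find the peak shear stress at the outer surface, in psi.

ω = 2π·8240/60 = 862.9 rad/s, so T = P/ω = 38.6×10³ / 862.9 = 44.73 N·m.
J = π(d_o⁴ − d_i⁴)/32 = π(0.0223⁴ − 0.0105⁴)/32 = 2.309×10^-8 m⁴.
τ_max = T·r/J = 44.73 × 0.0112 / 2.309×10^-8 = 2.161×10^7 Pa.

3130 psi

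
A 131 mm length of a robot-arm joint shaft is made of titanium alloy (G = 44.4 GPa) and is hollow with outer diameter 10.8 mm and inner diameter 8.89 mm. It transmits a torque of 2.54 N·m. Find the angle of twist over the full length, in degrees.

J = π(d_o⁴ − d_i⁴)/32 = π(0.0108⁴ − 0.00889⁴)/32 = 7.225×10^-10 m⁴.
θ = T·L/(G·J) = 2.540 × 0.131 / (44.4×10⁹ × 7.225×10^-10) = 0.01037 rad.

0.594°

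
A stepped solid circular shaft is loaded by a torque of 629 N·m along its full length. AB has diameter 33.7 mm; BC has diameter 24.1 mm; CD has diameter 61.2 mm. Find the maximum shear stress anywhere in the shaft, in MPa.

Under the same torque, τ_max = 16T/(πd³) is largest where d is smallest — segment BC (d = 24.1 mm).
τ_max = 16·629.0/(π·(0.0241)³) = 2.289×10^8 Pa.

229 MPa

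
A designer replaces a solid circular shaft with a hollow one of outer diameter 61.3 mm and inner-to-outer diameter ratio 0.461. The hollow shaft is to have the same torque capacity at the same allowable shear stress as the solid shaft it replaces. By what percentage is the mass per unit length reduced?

Equal τ_max and T ⇒ the solid shaft needs d_s³ = d_o³(1−k⁴), so d_s = 61.3·(1−0.461⁴)^(1/3) = 60.36 mm.
Area ratio A_h/A_s = d_o²(1−k²)/d_s² = (1−k²)/(1−k⁴)^(2/3) = 0.8121.
Mass saving = 1 − 0.8121 = 18.8 %.

18.8 %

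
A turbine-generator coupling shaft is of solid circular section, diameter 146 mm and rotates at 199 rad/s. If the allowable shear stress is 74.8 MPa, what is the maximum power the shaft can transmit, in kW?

J = πd⁴/32 = π(0.146)⁴/32 = 4.461×10^-5 m⁴.
T_max = τ_allow·J/r = 7.48×10^7 × 4.461×10^-5 / 0.0730 = 45710 N·m.
ω = 199 rad/s, so P_max = T_max·ω = 9.096×10^6 W.

9100 kW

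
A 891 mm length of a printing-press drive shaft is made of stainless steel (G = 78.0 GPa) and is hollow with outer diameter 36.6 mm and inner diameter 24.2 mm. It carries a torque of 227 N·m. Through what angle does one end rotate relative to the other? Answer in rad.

J = π(d_o⁴ − d_i⁴)/32 = π(0.0366⁴ − 0.0242⁴)/32 = 1.425×10^-7 m⁴.
θ = T·L/(G·J) = 227.0 × 0.891 / (78.0×10⁹ × 1.425×10^-7) = 0.01820 rad.

0.0182 rad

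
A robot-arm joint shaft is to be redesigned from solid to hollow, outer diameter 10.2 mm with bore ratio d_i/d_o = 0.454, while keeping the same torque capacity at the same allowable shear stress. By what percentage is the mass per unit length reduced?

Equal τ_max and T ⇒ the solid shaft needs d_s³ = d_o³(1−k⁴), so d_s = 10.2·(1−0.454⁴)^(1/3) = 10.05 mm.
Area ratio A_h/A_s = d_o²(1−k²)/d_s² = (1−k²)/(1−k⁴)^(2/3) = 0.8172.
Mass saving = 1 − 0.8172 = 18.3 %.

18.3 %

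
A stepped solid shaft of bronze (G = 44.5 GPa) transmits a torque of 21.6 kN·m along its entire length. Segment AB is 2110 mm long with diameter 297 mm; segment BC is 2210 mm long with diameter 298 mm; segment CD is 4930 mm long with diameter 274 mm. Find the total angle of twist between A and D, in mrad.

7.05 mrad

J_AB = π(0.297)⁴/32 = 7.64×10^-4 m⁴; J_BC = π(0.298)⁴/32 = 7.74×10^-4 m⁴; J_CD = π(0.274)⁴/32 = 5.53×10^-4 m⁴.
θ = (T/G)·Σ L_i/J_i = (21600/44.5×10⁹)·(2.11/7.64×10^-4 + 2.21/7.74×10^-4 + 4.93/5.53×10^-4) = 7.051×10^-3 rad.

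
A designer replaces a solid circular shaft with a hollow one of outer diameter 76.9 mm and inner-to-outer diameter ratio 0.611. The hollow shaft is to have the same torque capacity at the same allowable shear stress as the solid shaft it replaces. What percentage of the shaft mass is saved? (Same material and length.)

30.7 %

Equal τ_max and T ⇒ the solid shaft needs d_s³ = d_o³(1−k⁴), so d_s = 76.9·(1−0.611⁴)^(1/3) = 73.15 mm.
Area ratio A_h/A_s = d_o²(1−k²)/d_s² = (1−k²)/(1−k⁴)^(2/3) = 0.6926.
Mass saving = 1 − 0.6926 = 30.7 %.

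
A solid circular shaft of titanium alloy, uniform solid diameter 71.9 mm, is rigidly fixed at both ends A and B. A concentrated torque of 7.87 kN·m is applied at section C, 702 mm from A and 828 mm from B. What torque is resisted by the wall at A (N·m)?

4260 N·m

With uniform GJ and both ends fixed, compatibility θ_AC = θ_CB gives T_A·a = T_B·b, together with T_A + T_B = T₀.
T_A = T₀·b/(a+b) = 7870·828/1530 = 4259 N·m; T_B = 3611 N·m.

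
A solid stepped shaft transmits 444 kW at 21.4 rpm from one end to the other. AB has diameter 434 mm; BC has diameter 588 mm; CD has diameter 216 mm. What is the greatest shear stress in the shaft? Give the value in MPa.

ω = 2π·21.4/60 = 2.241 rad/s, so T = P/ω = 444×10³ / 2.241 = 198100 N·m.
Under the same torque, τ_max = 16T/(πd³) is largest where d is smallest — segment CD (d = 216 mm).
τ_max = 16·198100/(π·(0.216)³) = 1.001×10^8 Pa.

100 MPa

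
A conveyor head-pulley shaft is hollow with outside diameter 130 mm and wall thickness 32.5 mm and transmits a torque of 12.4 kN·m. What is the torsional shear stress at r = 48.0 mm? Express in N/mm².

J = π(d_o⁴ − d_i⁴)/32 = π(0.130⁴ − 0.0650⁴)/32 = 2.629×10^-5 m⁴.
Shear stress varies linearly with radius: τ = T·r/J = 12400 × 0.0480 / 2.629×10^-5 = 2.264×10^7 Pa.

22.6 N/mm²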